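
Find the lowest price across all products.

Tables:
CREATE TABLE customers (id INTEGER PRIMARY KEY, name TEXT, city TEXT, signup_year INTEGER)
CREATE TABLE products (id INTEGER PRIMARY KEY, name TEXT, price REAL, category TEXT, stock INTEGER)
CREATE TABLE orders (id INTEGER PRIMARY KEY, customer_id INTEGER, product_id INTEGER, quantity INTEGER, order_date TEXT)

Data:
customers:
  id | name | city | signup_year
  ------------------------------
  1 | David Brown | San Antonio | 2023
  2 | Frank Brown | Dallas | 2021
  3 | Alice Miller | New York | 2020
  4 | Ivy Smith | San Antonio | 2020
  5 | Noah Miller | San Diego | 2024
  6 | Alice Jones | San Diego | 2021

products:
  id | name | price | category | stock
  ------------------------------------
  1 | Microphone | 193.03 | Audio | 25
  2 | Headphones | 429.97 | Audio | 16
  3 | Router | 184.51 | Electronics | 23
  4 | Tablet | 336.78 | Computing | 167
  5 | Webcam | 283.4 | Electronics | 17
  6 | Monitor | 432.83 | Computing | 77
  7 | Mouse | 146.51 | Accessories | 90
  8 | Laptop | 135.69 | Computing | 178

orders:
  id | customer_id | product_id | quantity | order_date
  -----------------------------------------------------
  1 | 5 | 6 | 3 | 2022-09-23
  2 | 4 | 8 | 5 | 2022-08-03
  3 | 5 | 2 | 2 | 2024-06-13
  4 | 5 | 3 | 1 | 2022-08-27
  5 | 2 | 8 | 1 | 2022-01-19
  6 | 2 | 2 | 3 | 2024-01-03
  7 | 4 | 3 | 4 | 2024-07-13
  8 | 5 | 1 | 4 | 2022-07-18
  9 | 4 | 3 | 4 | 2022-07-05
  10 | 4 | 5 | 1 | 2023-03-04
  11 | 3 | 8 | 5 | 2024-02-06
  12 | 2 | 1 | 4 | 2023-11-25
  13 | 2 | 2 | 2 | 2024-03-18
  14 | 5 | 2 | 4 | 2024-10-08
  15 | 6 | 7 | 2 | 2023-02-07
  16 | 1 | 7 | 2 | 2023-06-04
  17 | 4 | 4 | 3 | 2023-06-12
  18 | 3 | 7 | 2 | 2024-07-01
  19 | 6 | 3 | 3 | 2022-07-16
SELECT MIN(price) FROM products

Execution result:
135.69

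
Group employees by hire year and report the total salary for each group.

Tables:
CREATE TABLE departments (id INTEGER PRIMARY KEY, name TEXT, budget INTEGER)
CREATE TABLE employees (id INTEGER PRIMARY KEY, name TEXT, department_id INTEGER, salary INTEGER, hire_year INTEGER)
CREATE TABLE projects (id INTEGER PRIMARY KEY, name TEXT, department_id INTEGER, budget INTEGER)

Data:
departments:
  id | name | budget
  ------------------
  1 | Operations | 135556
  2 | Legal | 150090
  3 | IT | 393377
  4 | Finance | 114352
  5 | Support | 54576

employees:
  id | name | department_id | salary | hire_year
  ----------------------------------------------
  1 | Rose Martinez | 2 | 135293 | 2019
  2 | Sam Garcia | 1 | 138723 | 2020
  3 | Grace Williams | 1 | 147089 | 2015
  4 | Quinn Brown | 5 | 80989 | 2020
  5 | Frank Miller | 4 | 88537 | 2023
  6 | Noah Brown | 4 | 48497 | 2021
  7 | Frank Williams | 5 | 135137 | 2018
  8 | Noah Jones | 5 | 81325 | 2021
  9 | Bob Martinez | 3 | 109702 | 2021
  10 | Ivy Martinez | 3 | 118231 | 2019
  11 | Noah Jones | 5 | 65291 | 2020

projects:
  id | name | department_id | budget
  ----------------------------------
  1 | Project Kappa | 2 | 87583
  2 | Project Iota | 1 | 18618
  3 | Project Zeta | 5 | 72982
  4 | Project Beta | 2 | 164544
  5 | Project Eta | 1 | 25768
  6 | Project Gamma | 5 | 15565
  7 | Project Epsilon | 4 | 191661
SELECT hire_year, SUM(salary) AS sum_salary FROM employees GROUP BY hire_year

Execution result:
hire_year | sum_salary
2015 | 147089
2018 | 135137
2019 | 253524
2020 | 285003
2021 | 239524
2023 | 88537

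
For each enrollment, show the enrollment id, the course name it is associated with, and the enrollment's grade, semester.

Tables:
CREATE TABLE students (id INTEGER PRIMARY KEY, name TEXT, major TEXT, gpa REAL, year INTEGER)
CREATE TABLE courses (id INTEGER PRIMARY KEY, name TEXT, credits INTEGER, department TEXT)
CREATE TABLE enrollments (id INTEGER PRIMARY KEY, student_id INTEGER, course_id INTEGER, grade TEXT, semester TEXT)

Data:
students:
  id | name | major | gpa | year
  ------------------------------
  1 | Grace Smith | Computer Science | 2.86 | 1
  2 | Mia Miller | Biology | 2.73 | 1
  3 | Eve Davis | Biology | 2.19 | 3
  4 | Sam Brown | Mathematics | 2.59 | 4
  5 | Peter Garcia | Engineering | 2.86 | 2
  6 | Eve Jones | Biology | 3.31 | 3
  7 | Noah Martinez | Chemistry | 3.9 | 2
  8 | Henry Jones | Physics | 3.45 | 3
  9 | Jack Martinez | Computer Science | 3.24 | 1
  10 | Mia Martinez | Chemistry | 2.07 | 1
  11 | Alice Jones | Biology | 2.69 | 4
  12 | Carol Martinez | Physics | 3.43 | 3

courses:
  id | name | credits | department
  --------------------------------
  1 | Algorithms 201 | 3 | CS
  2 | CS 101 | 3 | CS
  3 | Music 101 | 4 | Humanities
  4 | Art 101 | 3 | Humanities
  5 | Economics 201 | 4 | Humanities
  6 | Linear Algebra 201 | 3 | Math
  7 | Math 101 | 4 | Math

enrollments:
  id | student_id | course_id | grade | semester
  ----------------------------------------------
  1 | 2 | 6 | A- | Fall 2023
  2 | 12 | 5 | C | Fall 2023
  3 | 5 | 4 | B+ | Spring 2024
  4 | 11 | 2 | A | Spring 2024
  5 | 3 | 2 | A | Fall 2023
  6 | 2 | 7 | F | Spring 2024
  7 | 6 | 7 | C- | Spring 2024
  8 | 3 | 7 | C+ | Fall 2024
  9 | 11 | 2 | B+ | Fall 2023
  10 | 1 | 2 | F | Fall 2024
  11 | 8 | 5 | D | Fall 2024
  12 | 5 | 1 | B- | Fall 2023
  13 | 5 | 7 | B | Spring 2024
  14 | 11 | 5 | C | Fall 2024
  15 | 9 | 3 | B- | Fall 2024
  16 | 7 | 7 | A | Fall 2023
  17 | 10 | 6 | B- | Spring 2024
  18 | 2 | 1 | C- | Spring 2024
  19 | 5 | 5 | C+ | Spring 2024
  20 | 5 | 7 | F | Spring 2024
SELECT c.id, p.name AS course, c.grade, c.semester FROM enrollments c JOIN courses p ON c.course_id = p.id

Execution result:
id | course | grade | semester
1 | Linear Algebra 201 | A- | Fall 2023
2 | Economics 201 | C | Fall 2023
3 | Art 101 | B+ | Spring 2024
4 | CS 101 | A | Spring 2024
5 | CS 101 | A | Fall 2023
6 | Math 101 | F | Spring 2024
7 | Math 101 | C- | Spring 2024
8 | Math 101 | C+ | Fall 2024
9 | CS 101 | B+ | Fall 2023
10 | CS 101 | F | Fall 2024
11 | Economics 201 | D | Fall 2024
12 | Algorithms 201 | B- | Fall 2023
13 | Math 101 | B | Spring 2024
14 | Economics 201 | C | Fall 2024
15 | Music 101 | B- | Fall 2024
16 | Math 101 | A | Fall 2023
17 | Linear Algebra 201 | B- | Spring 2024
18 | Algorithms 201 | C- | Spring 2024
19 | Economics 201 | C+ | Spring 2024
20 | Math 101 | F | Spring 2024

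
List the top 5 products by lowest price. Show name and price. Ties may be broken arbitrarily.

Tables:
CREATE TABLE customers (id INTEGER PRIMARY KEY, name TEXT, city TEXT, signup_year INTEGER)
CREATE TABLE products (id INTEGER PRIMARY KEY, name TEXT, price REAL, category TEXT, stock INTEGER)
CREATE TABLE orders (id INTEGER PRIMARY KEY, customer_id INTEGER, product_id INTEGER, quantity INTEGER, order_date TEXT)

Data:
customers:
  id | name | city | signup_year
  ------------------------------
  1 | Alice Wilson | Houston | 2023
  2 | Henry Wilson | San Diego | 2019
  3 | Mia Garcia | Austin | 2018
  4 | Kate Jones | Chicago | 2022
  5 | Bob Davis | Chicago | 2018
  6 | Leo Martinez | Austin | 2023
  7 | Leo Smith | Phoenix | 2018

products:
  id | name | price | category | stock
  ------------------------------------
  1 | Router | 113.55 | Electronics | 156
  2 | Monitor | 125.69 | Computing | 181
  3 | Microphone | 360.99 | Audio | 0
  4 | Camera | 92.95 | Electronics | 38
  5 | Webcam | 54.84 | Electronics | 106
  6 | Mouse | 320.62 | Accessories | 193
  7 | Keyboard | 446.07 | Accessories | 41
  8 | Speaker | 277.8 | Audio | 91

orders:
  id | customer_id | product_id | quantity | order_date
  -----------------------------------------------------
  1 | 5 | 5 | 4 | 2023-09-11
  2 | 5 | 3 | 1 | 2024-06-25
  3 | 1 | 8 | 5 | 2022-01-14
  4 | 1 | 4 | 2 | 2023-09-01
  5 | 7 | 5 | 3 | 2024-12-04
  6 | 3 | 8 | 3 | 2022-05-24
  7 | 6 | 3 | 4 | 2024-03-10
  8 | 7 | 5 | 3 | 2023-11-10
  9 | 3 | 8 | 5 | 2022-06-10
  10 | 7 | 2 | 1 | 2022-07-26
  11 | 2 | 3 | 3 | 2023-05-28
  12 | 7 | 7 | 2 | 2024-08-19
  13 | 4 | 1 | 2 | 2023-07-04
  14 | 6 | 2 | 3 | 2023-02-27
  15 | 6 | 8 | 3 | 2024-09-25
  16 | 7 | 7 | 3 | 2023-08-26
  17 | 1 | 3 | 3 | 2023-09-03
SELECT name, price FROM products ORDER BY price ASC LIMIT 5

Execution result:
name | price
Webcam | 54.84
Camera | 92.95
Router | 113.55
Monitor | 125.69
Speaker | 277.80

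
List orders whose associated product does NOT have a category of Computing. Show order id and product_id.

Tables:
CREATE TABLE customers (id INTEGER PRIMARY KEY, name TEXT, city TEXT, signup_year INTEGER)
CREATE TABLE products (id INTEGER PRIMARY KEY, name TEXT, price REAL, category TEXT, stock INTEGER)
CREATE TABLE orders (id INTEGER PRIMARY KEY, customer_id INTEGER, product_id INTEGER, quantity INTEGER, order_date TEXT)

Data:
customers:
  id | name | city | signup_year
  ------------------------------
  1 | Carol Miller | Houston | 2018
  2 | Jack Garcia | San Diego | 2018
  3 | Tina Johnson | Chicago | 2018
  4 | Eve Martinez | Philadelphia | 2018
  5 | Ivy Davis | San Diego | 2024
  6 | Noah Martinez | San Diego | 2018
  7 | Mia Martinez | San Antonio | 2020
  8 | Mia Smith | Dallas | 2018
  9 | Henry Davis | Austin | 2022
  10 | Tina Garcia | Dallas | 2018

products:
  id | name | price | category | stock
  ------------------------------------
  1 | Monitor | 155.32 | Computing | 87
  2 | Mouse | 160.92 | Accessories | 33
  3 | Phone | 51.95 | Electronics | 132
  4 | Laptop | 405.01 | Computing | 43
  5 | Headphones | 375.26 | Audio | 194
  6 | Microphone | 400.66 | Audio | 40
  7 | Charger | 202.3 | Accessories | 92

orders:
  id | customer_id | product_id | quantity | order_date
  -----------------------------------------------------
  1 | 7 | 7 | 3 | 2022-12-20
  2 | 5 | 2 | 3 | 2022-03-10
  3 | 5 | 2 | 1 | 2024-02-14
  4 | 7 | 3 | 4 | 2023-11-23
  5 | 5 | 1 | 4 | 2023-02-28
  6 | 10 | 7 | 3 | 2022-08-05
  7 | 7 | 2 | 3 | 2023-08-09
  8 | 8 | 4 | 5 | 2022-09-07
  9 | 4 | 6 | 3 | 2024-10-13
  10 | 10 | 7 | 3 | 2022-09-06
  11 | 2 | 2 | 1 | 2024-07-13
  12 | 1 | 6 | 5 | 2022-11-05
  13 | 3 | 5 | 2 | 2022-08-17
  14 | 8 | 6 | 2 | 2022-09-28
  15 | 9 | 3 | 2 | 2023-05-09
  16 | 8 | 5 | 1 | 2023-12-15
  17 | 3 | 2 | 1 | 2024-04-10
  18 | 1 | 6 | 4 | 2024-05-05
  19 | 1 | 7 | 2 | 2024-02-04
SELECT id, product_id FROM orders WHERE product_id NOT IN (SELECT id FROM products WHERE category = 'Computing')

Execution result:
id | product_id
1 | 7
2 | 2
3 | 2
4 | 3
6 | 7
7 | 2
9 | 6
10 | 7
11 | 2
12 | 6
13 | 5
14 | 6
15 | 3
16 | 5
17 | 2
18 | 6
19 | 7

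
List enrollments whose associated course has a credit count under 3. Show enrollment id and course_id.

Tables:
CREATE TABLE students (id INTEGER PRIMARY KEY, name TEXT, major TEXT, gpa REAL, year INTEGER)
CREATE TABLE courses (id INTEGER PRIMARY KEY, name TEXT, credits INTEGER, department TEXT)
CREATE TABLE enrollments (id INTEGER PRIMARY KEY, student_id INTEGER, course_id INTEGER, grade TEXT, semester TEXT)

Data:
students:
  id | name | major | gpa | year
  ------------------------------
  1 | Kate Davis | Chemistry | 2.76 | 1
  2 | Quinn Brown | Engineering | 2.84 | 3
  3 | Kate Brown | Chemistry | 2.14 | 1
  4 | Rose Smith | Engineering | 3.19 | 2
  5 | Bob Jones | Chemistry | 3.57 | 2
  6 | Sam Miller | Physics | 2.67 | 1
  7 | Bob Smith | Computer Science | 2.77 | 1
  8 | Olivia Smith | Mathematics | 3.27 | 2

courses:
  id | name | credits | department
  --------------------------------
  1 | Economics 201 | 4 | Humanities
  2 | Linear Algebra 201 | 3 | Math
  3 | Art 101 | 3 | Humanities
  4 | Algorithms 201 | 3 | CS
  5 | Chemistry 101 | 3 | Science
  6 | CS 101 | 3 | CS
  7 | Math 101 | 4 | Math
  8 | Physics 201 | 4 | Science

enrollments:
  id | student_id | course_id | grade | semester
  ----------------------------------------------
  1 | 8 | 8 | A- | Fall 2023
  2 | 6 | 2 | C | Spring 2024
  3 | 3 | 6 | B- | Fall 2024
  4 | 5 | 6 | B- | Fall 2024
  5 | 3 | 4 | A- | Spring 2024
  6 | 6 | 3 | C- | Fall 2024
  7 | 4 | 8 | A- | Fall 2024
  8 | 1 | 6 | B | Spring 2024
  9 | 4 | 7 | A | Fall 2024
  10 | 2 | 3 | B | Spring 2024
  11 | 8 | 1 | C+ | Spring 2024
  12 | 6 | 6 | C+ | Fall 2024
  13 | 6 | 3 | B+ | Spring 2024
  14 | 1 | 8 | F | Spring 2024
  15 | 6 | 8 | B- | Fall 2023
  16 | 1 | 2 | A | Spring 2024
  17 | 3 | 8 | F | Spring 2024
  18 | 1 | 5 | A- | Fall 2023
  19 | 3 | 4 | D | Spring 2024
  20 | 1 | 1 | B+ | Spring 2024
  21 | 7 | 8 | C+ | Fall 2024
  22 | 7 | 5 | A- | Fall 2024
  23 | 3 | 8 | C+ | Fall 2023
SELECT id, course_id FROM enrollments WHERE course_id IN (SELECT id FROM courses WHERE credits < 3)

Execution result:
(no rows)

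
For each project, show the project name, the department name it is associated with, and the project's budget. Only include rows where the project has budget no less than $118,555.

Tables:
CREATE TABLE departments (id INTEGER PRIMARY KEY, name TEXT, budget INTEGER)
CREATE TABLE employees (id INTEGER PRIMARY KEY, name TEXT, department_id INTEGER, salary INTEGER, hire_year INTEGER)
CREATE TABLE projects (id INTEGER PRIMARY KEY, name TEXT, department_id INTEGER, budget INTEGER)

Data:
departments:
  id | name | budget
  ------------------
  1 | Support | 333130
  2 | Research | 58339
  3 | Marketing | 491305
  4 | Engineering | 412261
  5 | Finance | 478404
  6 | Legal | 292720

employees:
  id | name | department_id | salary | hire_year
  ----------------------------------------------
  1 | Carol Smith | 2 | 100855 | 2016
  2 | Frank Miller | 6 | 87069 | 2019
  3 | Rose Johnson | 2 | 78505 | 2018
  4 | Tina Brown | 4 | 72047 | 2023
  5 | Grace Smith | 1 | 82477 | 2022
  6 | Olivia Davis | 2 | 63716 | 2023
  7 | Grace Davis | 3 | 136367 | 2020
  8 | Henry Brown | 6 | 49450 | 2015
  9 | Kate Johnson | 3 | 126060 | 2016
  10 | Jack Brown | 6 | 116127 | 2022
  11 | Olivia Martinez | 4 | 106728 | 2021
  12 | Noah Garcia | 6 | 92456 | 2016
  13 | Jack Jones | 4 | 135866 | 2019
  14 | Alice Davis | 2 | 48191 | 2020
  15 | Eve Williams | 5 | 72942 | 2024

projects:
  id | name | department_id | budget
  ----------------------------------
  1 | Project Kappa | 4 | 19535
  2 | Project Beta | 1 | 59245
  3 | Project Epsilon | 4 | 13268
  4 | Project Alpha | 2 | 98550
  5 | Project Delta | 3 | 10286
SELECT c.name, p.name AS department, c.budget FROM projects c JOIN departments p ON c.department_id = p.id WHERE c.budget >= 118555

Execution result:
(no rows)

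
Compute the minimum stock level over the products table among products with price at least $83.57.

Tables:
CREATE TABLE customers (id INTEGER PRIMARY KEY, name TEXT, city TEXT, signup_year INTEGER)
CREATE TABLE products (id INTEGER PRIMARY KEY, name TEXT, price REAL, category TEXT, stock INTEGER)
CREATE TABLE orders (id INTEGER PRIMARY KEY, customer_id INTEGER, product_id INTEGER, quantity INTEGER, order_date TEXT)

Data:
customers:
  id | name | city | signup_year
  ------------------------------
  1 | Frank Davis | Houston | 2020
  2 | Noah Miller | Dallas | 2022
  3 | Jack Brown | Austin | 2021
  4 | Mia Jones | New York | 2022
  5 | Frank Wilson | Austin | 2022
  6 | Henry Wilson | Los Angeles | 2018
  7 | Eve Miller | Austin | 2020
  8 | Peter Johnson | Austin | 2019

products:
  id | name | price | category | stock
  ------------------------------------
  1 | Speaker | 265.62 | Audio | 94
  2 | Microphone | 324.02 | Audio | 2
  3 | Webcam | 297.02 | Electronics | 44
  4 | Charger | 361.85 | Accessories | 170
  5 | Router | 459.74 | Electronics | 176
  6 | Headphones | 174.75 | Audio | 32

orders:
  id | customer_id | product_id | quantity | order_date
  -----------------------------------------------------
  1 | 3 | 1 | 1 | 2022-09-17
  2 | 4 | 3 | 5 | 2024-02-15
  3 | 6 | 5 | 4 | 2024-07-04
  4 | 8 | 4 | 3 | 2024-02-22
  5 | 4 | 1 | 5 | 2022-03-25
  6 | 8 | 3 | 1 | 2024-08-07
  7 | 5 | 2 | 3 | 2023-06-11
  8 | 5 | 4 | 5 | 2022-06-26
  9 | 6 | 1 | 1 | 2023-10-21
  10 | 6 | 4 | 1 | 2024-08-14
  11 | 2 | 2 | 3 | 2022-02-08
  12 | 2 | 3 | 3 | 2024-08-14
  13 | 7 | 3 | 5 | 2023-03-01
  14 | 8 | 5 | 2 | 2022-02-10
SELECT MIN(stock) FROM products WHERE price >= 83.57

Execution result:
2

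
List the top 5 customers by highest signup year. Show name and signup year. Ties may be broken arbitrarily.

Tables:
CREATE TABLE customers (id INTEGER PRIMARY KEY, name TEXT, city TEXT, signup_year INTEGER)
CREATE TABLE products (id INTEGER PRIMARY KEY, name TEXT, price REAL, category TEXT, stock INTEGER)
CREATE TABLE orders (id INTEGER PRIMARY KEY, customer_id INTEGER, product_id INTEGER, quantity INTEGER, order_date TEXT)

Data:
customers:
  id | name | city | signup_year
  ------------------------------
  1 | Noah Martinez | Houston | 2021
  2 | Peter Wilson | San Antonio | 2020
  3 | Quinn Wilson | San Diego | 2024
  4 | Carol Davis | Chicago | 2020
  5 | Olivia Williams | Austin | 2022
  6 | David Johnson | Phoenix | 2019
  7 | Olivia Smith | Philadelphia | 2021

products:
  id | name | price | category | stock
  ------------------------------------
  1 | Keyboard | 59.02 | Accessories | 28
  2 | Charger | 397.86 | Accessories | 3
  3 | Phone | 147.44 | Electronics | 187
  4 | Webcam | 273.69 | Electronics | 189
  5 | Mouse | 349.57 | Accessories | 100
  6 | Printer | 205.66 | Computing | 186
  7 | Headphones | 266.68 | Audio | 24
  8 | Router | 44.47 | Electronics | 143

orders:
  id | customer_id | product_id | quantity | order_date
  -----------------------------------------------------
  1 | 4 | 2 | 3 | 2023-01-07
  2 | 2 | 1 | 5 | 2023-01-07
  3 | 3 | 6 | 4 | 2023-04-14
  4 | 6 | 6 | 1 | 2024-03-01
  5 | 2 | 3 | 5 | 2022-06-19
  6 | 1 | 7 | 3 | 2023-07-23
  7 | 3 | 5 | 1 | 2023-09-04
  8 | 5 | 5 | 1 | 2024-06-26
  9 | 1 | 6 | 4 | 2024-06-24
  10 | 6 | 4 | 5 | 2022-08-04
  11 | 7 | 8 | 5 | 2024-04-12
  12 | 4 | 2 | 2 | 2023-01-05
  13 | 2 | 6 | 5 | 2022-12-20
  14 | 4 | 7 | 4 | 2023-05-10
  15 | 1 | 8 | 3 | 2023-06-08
SELECT name, signup_year FROM customers ORDER BY signup_year DESC LIMIT 5

Execution result:
name | signup_year
Quinn Wilson | 2024
Olivia Williams | 2022
Noah Martinez | 2021
Olivia Smith | 2021
Peter Wilson | 2020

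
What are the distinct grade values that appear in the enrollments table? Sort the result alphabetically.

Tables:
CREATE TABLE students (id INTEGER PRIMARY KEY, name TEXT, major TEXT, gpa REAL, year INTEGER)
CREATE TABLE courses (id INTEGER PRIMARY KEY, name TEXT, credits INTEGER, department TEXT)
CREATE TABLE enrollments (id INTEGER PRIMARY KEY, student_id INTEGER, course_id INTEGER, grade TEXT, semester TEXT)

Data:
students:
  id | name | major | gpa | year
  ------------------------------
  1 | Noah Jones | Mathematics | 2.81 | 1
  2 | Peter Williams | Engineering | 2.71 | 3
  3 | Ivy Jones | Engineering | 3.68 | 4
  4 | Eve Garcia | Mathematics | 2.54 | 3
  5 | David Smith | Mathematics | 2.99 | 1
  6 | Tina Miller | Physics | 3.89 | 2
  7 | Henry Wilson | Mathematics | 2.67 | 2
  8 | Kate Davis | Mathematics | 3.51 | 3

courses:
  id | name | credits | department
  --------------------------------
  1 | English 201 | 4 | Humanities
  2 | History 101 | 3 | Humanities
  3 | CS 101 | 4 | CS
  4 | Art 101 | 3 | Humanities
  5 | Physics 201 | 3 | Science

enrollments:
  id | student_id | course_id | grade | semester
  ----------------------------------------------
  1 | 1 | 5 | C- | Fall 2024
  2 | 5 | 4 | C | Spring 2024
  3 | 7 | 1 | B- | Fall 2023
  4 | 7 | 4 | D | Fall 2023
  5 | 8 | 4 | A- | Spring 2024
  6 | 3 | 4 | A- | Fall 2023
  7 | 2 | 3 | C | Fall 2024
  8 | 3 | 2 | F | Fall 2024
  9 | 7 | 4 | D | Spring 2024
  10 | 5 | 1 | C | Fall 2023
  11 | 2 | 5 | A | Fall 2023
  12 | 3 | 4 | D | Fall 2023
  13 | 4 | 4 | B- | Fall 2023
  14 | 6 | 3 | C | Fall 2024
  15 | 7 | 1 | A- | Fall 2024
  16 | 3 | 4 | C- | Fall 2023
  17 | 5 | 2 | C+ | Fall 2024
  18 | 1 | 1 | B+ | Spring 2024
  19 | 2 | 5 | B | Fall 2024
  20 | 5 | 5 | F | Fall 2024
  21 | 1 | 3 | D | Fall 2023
SELECT DISTINCT grade FROM enrollments ORDER BY grade

Execution result:
grade
A
A-
B
B+
B-
C
C+
C-
D
F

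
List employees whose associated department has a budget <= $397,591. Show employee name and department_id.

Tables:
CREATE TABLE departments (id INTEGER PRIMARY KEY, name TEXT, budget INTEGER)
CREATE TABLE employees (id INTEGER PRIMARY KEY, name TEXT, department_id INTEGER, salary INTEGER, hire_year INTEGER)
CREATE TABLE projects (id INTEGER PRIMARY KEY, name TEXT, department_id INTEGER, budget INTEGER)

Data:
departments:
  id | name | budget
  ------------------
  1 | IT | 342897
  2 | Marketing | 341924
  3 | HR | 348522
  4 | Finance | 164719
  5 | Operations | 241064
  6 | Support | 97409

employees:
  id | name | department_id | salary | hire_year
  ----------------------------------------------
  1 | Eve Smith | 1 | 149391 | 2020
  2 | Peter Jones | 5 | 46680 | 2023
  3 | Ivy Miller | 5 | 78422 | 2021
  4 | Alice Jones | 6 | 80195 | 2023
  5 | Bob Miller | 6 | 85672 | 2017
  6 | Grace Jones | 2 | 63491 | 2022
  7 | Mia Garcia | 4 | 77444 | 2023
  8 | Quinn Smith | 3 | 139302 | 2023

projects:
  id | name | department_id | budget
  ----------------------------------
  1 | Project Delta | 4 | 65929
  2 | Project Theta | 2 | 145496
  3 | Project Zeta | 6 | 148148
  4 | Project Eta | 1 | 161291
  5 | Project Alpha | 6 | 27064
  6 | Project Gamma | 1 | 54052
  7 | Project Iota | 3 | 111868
SELECT name, department_id FROM employees WHERE department_id IN (SELECT id FROM departments WHERE budget <= 397591)

Execution result:
name | department_id
Eve Smith | 1
Peter Jones | 5
Ivy Miller | 5
Alice Jones | 6
Bob Miller | 6
Grace Jones | 2
Mia Garcia | 4
Quinn Smith | 3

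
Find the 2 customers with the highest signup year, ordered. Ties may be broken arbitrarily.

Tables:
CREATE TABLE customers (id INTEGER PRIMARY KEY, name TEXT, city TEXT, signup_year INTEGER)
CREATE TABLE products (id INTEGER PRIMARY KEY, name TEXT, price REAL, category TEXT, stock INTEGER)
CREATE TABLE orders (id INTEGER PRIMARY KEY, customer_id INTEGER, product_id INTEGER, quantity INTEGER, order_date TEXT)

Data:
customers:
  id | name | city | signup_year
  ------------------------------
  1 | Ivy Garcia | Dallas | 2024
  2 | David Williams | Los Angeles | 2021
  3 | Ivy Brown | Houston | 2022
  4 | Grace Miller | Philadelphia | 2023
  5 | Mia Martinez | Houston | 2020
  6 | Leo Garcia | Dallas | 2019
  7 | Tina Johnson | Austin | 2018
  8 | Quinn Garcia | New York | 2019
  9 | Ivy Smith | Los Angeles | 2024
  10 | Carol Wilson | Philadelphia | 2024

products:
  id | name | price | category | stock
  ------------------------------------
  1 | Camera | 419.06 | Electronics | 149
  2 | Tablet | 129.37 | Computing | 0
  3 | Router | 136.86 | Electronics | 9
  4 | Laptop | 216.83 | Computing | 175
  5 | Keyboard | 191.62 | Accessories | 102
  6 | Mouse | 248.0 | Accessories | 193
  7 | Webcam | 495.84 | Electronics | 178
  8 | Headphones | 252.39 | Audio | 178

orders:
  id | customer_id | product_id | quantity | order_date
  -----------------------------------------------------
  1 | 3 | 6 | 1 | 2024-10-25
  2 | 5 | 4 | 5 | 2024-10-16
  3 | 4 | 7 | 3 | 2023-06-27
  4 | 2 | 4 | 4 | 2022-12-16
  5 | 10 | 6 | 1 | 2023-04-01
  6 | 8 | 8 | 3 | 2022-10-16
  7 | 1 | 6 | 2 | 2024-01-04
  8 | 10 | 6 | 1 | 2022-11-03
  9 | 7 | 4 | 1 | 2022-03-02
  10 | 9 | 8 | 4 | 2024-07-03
SELECT name, signup_year FROM customers ORDER BY signup_year DESC LIMIT 2

Execution result:
name | signup_year
Ivy Garcia | 2024
Ivy Smith | 2024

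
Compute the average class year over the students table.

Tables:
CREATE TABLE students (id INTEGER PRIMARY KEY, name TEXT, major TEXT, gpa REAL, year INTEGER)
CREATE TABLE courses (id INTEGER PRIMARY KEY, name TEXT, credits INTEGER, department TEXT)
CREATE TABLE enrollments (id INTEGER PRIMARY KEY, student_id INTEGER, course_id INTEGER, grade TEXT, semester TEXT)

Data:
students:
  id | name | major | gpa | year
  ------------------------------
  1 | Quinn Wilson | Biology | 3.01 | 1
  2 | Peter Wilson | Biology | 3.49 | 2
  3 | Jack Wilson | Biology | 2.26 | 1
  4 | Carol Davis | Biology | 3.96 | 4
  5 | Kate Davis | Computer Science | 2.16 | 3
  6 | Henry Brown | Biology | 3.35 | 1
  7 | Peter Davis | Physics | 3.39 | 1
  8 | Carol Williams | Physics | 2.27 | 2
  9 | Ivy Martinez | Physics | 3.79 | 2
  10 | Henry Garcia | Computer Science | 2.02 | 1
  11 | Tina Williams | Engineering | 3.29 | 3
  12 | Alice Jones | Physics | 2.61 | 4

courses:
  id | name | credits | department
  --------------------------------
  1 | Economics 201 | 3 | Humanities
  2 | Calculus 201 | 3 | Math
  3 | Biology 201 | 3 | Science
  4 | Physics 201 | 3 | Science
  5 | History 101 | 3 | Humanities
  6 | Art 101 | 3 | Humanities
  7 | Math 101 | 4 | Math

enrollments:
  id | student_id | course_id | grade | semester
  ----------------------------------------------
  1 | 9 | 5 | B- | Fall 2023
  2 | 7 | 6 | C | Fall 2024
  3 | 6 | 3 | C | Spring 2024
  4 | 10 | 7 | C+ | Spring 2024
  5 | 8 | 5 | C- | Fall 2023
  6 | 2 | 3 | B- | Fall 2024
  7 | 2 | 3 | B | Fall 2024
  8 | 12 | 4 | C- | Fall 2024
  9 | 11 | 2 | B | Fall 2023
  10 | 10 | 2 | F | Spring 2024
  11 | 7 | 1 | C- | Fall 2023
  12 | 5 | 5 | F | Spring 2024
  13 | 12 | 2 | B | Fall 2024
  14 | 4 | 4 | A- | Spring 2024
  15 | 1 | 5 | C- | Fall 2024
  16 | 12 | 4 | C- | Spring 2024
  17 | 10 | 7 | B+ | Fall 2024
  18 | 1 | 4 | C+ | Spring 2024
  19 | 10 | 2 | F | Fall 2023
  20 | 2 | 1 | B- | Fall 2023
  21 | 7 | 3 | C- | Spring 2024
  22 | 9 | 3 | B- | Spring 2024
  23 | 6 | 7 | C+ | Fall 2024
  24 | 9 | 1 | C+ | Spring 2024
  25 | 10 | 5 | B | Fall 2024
SELECT AVG(year) FROM students

Execution result:
2.08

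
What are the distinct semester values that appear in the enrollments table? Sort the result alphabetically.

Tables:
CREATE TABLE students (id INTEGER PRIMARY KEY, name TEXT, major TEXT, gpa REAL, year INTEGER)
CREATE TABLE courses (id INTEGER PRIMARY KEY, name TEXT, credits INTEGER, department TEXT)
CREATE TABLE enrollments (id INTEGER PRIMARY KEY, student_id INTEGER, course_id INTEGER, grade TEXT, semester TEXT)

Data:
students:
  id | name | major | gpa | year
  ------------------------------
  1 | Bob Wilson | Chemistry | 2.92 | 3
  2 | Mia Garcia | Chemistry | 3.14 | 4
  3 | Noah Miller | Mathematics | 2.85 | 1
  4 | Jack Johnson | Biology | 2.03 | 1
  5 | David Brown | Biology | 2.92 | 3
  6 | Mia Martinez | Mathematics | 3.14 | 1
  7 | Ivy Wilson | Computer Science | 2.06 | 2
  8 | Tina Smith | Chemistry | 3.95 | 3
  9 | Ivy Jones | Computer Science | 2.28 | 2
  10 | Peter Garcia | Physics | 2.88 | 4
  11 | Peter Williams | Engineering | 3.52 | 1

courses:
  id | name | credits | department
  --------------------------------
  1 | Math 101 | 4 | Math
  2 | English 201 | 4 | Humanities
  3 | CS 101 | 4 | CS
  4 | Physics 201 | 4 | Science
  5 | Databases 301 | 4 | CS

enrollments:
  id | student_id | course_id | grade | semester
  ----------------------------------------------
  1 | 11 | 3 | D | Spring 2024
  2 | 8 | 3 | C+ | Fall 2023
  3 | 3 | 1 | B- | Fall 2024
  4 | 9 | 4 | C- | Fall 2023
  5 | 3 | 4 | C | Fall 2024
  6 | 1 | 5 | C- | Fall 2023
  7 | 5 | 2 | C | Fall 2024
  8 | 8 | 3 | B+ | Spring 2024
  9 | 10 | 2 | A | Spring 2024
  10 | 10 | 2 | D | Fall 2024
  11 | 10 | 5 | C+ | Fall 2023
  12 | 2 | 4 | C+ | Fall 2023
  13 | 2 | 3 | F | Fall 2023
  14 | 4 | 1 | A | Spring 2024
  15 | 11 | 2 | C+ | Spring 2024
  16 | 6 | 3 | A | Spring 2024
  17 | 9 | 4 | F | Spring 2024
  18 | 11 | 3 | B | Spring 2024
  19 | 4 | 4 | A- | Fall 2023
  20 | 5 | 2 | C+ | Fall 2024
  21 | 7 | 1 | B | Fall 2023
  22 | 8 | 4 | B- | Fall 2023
SELECT DISTINCT semester FROM enrollments ORDER BY semester

Execution result:
semester
Fall 2023
Fall 2024
Spring 2024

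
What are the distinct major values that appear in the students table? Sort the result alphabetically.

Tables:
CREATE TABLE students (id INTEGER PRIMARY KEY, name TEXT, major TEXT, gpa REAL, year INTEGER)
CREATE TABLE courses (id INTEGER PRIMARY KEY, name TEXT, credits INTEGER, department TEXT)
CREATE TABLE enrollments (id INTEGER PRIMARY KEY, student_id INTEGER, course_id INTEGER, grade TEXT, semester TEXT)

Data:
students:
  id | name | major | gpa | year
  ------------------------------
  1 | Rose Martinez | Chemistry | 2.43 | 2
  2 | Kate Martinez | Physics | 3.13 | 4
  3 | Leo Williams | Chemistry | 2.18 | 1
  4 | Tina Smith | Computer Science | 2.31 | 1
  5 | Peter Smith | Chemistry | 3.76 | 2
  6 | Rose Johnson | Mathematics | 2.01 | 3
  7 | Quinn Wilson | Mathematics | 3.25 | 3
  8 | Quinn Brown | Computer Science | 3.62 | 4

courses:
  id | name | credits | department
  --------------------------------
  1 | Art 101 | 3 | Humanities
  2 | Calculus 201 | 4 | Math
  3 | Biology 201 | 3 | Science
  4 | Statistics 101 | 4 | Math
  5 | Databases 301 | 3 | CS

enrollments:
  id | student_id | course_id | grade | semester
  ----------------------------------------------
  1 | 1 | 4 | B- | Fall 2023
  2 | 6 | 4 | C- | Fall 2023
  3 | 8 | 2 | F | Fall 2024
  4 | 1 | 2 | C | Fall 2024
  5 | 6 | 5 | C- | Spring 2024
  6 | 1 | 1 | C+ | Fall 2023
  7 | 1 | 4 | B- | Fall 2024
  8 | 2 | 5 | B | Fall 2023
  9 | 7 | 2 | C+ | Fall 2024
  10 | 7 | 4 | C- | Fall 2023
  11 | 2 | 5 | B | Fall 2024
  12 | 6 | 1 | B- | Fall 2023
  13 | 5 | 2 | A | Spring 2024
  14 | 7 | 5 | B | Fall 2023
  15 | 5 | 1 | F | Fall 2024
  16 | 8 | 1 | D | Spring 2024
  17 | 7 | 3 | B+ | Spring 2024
SELECT DISTINCT major FROM students ORDER BY major

Execution result:
major
Chemistry
Computer Science
Mathematics
Physics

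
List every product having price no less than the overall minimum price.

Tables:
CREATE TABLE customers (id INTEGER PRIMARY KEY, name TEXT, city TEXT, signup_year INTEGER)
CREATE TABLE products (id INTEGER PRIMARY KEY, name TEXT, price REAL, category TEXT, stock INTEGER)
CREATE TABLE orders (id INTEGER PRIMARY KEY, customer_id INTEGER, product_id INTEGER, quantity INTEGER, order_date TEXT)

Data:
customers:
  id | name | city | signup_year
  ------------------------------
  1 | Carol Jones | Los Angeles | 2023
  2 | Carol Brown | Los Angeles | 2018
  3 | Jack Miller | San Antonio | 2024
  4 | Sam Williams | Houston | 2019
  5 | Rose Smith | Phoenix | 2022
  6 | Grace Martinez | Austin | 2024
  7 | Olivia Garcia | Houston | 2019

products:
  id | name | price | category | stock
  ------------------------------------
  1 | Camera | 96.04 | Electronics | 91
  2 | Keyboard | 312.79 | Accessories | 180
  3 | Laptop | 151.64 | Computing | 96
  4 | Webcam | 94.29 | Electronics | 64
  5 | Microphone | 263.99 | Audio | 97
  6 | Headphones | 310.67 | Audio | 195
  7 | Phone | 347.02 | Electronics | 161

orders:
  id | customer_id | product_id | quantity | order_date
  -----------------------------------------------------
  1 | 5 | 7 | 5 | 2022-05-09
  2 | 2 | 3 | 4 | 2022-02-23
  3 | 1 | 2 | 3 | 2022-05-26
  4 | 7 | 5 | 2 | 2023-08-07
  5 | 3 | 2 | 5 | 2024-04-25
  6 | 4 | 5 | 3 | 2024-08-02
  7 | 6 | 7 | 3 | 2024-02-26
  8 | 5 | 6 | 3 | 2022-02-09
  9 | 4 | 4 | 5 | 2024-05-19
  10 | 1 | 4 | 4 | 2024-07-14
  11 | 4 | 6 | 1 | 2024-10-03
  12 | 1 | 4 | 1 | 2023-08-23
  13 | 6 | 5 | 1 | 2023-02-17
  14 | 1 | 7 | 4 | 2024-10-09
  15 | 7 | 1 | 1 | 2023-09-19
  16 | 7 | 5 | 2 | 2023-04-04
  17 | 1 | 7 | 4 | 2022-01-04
SELECT name, price FROM products WHERE price >= (SELECT MIN(price) FROM products)

Execution result:
name | price
Camera | 96.04
Keyboard | 312.79
Laptop | 151.64
Webcam | 94.29
Microphone | 263.99
Headphones | 310.67
Phone | 347.02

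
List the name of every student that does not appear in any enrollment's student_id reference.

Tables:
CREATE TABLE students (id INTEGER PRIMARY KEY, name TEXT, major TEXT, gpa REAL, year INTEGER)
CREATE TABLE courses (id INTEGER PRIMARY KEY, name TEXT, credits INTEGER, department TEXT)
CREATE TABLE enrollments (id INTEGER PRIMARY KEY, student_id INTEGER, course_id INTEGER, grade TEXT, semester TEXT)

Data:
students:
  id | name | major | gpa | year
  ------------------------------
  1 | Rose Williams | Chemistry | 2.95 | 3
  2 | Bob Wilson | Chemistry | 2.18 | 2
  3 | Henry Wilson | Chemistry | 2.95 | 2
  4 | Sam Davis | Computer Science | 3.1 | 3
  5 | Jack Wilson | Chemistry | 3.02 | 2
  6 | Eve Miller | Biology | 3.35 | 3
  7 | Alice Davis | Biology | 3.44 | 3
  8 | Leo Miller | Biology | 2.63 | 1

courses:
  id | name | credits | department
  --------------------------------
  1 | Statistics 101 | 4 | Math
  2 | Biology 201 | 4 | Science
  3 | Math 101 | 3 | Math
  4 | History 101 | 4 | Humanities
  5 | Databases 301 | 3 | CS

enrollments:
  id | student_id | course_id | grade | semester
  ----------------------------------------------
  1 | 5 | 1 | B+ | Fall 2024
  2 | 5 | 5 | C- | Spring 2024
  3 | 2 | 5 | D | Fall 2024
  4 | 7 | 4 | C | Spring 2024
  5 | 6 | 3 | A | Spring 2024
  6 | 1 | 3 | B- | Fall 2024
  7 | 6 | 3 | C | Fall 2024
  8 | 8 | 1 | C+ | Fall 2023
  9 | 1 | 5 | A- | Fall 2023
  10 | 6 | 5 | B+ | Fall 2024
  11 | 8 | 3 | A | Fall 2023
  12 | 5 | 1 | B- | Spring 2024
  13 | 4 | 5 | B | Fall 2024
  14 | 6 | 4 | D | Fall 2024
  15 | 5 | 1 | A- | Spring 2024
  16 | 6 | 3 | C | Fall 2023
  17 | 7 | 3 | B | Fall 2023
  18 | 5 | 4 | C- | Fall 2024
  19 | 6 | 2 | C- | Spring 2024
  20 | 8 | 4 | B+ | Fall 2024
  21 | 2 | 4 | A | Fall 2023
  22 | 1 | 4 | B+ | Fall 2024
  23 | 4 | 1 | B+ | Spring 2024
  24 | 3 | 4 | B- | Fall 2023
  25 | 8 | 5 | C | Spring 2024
SELECT p.name FROM students p LEFT JOIN enrollments c ON c.student_id = p.id WHERE c.id IS NULL

Execution result:
(no rows)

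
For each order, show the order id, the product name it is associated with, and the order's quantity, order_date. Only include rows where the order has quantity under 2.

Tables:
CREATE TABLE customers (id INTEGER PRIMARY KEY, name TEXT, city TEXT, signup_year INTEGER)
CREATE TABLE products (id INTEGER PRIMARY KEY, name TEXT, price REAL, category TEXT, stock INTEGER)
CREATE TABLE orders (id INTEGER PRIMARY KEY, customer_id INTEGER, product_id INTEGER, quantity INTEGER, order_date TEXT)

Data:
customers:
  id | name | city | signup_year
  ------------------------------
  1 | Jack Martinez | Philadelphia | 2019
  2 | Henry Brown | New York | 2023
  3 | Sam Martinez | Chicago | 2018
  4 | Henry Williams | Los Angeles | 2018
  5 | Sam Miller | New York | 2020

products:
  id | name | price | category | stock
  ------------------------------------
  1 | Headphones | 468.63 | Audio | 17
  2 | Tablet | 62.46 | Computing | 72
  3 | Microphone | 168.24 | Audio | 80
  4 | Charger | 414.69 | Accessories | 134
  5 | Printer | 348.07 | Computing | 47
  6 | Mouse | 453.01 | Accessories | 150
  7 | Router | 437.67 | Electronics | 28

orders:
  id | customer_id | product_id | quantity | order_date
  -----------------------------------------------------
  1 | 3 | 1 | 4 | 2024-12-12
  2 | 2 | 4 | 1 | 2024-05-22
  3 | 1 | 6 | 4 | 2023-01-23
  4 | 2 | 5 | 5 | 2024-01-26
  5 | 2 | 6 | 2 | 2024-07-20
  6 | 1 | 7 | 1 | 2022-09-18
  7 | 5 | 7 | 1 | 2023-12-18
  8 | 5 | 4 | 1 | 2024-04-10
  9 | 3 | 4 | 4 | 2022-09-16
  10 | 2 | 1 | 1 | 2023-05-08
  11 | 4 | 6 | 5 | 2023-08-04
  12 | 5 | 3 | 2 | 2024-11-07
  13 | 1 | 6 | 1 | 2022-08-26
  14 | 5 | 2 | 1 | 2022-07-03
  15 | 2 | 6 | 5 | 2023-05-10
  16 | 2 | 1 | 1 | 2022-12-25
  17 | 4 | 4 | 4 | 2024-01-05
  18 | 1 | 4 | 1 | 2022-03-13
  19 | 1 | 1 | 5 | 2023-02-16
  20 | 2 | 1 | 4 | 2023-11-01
SELECT c.id, p.name AS product, c.quantity, c.order_date FROM orders c JOIN products p ON c.product_id = p.id WHERE c.quantity < 2

Execution result:
id | product | quantity | order_date
2 | Charger | 1 | 2024-05-22
6 | Router | 1 | 2022-09-18
7 | Router | 1 | 2023-12-18
8 | Charger | 1 | 2024-04-10
10 | Headphones | 1 | 2023-05-08
13 | Mouse | 1 | 2022-08-26
14 | Tablet | 1 | 2022-07-03
16 | Headphones | 1 | 2022-12-25
18 | Charger | 1 | 2022-03-13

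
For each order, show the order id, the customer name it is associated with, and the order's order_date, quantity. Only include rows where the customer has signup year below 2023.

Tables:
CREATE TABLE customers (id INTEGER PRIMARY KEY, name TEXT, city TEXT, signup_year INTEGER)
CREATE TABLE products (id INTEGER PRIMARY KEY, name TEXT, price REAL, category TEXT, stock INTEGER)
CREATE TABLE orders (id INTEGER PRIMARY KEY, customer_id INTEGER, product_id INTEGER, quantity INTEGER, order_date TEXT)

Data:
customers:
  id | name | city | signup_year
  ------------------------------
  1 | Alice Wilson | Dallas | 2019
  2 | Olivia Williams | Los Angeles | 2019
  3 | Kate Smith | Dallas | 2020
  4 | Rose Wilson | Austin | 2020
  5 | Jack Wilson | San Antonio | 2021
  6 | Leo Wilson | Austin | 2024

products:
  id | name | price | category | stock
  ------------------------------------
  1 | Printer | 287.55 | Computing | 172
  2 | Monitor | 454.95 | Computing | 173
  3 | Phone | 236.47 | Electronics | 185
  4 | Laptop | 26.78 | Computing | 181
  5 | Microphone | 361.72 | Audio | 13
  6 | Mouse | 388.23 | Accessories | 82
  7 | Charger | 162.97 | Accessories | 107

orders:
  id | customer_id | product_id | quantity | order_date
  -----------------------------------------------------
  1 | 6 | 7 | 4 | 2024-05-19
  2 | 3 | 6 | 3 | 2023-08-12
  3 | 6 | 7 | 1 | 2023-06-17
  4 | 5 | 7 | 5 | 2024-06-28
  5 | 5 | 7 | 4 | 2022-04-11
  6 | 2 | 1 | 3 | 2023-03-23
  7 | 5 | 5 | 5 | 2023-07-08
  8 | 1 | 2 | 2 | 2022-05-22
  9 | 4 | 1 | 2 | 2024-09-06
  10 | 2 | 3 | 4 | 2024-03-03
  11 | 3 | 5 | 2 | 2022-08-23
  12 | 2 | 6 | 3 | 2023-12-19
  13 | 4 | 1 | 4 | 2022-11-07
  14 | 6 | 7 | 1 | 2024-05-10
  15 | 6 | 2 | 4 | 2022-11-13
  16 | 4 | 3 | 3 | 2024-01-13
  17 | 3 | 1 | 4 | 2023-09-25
SELECT c.id, p.name AS customer, c.order_date, c.quantity FROM orders c JOIN customers p ON c.customer_id = p.id WHERE p.signup_year < 2023

Execution result:
id | customer | order_date | quantity
2 | Kate Smith | 2023-08-12 | 3
4 | Jack Wilson | 2024-06-28 | 5
5 | Jack Wilson | 2022-04-11 | 4
6 | Olivia Williams | 2023-03-23 | 3
7 | Jack Wilson | 2023-07-08 | 5
8 | Alice Wilson | 2022-05-22 | 2
9 | Rose Wilson | 2024-09-06 | 2
10 | Olivia Williams | 2024-03-03 | 4
11 | Kate Smith | 2022-08-23 | 2
12 | Olivia Williams | 2023-12-19 | 3
13 | Rose Wilson | 2022-11-07 | 4
16 | Rose Wilson | 2024-01-13 | 3
17 | Kate Smith | 2023-09-25 | 4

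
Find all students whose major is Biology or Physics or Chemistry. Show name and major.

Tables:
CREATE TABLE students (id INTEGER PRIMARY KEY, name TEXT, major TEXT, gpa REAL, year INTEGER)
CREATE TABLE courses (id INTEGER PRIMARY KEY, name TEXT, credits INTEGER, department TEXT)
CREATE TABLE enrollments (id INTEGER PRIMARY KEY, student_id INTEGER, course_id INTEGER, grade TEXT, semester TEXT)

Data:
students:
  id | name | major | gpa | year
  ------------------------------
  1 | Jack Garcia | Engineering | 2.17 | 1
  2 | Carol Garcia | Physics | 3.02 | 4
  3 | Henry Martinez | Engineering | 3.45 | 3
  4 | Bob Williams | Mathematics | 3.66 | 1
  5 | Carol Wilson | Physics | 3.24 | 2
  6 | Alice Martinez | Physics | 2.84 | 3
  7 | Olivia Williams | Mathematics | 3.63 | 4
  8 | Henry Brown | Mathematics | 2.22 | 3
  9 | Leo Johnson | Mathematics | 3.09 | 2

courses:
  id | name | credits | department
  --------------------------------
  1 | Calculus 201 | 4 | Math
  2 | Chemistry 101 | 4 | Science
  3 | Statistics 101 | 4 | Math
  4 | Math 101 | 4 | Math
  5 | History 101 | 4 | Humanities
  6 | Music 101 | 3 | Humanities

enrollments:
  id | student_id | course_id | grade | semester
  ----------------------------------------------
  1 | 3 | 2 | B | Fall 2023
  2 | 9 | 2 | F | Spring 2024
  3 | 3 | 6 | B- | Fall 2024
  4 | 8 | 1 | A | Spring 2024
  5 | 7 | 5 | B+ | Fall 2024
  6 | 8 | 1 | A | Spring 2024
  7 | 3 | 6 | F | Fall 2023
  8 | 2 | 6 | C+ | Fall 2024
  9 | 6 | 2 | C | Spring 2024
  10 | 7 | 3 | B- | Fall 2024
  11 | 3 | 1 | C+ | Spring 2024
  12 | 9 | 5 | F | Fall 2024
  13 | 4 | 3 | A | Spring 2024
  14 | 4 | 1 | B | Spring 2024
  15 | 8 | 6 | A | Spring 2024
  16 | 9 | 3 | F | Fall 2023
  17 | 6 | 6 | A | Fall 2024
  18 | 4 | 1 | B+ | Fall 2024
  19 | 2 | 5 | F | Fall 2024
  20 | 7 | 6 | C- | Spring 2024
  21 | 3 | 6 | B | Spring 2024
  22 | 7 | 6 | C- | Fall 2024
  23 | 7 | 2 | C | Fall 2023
SELECT name, major FROM students WHERE major IN ('Biology', 'Physics', 'Chemistry')

Execution result:
name | major
Carol Garcia | Physics
Carol Wilson | Physics
Alice Martinez | Physics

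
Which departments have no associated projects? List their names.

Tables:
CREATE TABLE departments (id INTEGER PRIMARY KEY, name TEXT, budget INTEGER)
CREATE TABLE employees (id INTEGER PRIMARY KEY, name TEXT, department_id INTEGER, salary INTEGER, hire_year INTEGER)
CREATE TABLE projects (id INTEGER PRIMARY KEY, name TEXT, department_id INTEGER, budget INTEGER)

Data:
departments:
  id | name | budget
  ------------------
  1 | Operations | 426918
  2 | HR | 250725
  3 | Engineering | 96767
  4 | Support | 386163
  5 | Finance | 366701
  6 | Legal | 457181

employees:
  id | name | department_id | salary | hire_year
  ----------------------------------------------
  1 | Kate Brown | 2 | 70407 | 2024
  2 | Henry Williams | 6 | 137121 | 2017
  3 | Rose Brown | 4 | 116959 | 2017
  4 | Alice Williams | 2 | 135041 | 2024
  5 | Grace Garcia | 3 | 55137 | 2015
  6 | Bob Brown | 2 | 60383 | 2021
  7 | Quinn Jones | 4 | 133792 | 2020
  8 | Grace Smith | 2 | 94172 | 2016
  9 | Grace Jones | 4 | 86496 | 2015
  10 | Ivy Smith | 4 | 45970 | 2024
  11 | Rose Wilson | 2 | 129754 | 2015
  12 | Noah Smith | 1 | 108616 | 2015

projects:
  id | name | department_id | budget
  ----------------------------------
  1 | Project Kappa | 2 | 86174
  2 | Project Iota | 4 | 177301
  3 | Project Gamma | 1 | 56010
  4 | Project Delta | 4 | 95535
SELECT p.name FROM departments p LEFT JOIN projects c ON c.department_id = p.id WHERE c.id IS NULL

Execution result:
name
Engineering
Finance
Legal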